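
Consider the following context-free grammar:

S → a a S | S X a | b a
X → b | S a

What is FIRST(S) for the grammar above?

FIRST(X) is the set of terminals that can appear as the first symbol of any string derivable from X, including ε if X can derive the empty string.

We compute FIRST(S) using the standard algorithm.
FIRST(S) = {a, b}
FIRST(X) = {a, b}
Therefore, FIRST(S) = {a, b}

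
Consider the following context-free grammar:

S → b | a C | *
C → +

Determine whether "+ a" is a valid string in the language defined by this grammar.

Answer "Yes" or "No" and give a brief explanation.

No - no valid derivation exists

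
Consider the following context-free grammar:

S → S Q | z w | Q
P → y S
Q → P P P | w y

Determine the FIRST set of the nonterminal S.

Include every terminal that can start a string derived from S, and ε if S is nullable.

We compute FIRST(S) using the standard algorithm.
FIRST(P) = {y}
FIRST(Q) = {w, y}
FIRST(S) = {w, y, z}
Therefore, FIRST(S) = {w, y, z}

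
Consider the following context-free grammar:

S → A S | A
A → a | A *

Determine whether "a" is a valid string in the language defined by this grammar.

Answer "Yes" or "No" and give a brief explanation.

Yes - a valid derivation exists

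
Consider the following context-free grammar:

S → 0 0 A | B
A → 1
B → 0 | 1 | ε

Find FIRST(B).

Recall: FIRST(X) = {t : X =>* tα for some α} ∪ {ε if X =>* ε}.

We compute FIRST(B) using the standard algorithm.
FIRST(A) = {1}
FIRST(B) = {0, 1, ε}
FIRST(S) = {0, 1, ε}
Therefore, FIRST(B) = {0, 1, ε}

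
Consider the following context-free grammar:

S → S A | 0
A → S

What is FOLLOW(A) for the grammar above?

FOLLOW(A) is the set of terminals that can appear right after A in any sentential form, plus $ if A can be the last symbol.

We compute FOLLOW(A) using the standard algorithm.
FOLLOW(S) starts with {$}.
FIRST(A) = {0}
FIRST(S) = {0}
FOLLOW(A) = {$, 0}
FOLLOW(S) = {$, 0}
Therefore, FOLLOW(A) = {$, 0}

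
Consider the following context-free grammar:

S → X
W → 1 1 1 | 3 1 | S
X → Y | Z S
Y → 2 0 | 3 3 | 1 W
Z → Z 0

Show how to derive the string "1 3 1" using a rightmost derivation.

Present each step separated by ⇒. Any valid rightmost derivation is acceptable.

S ⇒ X ⇒ Y ⇒ 1 W ⇒ 1 3 1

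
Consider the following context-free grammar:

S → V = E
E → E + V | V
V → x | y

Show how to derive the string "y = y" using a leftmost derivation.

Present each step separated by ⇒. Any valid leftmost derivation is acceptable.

S ⇒ V = E ⇒ y = E ⇒ y = V ⇒ y = y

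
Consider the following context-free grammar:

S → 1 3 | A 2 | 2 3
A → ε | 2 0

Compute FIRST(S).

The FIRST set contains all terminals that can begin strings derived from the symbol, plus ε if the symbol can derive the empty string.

We compute FIRST(S) using the standard algorithm.
FIRST(A) = {2, ε}
FIRST(S) = {1, 2}
Therefore, FIRST(S) = {1, 2}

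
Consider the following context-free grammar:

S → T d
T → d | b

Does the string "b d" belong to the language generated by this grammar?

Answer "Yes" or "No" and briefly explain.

Yes - a valid derivation exists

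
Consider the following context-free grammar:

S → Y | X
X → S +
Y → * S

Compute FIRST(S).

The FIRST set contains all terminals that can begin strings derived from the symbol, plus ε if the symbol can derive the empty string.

We compute FIRST(S) using the standard algorithm.
FIRST(S) = {*}
FIRST(X) = {*}
FIRST(Y) = {*}
Therefore, FIRST(S) = {*}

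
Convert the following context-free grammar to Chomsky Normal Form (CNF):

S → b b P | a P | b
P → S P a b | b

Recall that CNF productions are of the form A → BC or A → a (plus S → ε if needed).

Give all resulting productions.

TB → b; TA → a; S → b; P → b; S → TB X0; X0 → TB P; S → TA P; P → S X1; X1 → P X2; X2 → TA TB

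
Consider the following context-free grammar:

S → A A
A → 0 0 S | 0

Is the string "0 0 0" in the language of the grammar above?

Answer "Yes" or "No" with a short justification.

No - no valid derivation exists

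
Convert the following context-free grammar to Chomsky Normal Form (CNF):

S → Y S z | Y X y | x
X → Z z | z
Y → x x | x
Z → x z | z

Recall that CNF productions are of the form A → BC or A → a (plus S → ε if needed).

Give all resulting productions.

TZ → z; TY → y; S → x; X → z; TX → x; Y → x; Z → z; S → Y X0; X0 → S TZ; S → Y X1; X1 → X TY; X → Z TZ; Y → TX TX; Z → TX TZ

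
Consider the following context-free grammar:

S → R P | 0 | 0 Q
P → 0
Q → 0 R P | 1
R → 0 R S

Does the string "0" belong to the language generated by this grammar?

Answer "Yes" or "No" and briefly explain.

Yes - a valid derivation exists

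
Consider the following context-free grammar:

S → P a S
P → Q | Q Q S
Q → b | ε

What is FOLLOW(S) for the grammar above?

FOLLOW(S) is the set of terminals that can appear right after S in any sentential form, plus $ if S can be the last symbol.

We compute FOLLOW(S) using the standard algorithm.
FOLLOW(S) starts with {$}.
FIRST(P) = {a, b, ε}
FIRST(Q) = {b, ε}
FIRST(S) = {a, b}
FOLLOW(P) = {a}
FOLLOW(Q) = {a, b}
FOLLOW(S) = {$, a}
Therefore, FOLLOW(S) = {$, a}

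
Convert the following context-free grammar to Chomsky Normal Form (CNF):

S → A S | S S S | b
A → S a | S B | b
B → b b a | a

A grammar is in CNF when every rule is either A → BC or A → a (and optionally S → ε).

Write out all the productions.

S → b; TA → a; A → b; TB → b; B → a; S → A S; S → S X0; X0 → S S; A → S TA; A → S B; B → TB X1; X1 → TB TA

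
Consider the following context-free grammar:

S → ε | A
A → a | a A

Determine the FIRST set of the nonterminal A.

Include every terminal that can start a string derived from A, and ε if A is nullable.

We compute FIRST(A) using the standard algorithm.
FIRST(A) = {a}
FIRST(S) = {a, ε}
Therefore, FIRST(A) = {a}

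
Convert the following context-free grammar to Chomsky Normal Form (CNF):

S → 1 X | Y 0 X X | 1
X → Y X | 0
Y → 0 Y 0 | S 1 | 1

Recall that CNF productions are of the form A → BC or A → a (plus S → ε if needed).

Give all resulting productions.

T1 → 1; T0 → 0; S → 1; X → 0; Y → 1; S → T1 X; S → Y X0; X0 → T0 X1; X1 → X X; X → Y X; Y → T0 X2; X2 → Y T0; Y → S T1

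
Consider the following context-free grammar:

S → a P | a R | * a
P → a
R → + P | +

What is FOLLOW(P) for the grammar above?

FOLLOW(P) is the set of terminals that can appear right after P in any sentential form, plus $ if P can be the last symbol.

We compute FOLLOW(P) using the standard algorithm.
FOLLOW(S) starts with {$}.
FIRST(P) = {a}
FIRST(R) = {+}
FIRST(S) = {*, a}
FOLLOW(P) = {$}
FOLLOW(R) = {$}
FOLLOW(S) = {$}
Therefore, FOLLOW(P) = {$}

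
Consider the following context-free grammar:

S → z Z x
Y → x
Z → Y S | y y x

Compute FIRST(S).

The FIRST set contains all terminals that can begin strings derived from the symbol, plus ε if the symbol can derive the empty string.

We compute FIRST(S) using the standard algorithm.
FIRST(S) = {z}
FIRST(Y) = {x}
FIRST(Z) = {x, y}
Therefore, FIRST(S) = {z}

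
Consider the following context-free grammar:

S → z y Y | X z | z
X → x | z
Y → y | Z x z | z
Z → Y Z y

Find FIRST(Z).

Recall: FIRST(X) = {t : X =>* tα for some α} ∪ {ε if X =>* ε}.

We compute FIRST(Z) using the standard algorithm.
FIRST(S) = {x, z}
FIRST(X) = {x, z}
FIRST(Y) = {y, z}
FIRST(Z) = {y, z}
Therefore, FIRST(Z) = {y, z}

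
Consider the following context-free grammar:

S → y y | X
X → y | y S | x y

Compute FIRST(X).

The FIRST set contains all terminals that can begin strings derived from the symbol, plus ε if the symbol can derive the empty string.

We compute FIRST(X) using the standard algorithm.
FIRST(S) = {x, y}
FIRST(X) = {x, y}
Therefore, FIRST(X) = {x, y}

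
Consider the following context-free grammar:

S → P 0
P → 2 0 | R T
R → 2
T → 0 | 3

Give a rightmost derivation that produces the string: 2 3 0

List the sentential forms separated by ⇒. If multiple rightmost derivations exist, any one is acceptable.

S ⇒ P 0 ⇒ R T 0 ⇒ R 3 0 ⇒ 2 3 0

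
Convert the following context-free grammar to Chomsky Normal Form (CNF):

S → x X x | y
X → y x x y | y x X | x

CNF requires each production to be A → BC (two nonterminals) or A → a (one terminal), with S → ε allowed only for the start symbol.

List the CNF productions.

TX → x; S → y; TY → y; X → x; S → TX X0; X0 → X TX; X → TY X1; X1 → TX X2; X2 → TX TY; X → TY X3; X3 → TX X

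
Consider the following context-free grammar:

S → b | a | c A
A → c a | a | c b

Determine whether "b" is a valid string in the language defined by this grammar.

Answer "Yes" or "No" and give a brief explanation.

Yes - a valid derivation exists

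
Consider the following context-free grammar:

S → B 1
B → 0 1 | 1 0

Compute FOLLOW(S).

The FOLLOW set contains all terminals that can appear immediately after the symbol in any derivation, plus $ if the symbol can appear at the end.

We compute FOLLOW(S) using the standard algorithm.
FOLLOW(S) starts with {$}.
FIRST(B) = {0, 1}
FIRST(S) = {0, 1}
FOLLOW(B) = {1}
FOLLOW(S) = {$}
Therefore, FOLLOW(S) = {$}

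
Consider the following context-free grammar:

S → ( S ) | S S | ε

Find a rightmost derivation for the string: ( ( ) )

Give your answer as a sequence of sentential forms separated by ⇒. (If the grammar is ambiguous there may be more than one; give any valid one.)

S ⇒ ( S ) ⇒ ( ( S ) ) ⇒ ( ( ) )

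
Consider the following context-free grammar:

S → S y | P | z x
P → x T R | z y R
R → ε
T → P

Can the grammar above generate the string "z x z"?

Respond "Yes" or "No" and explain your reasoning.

No - no valid derivation exists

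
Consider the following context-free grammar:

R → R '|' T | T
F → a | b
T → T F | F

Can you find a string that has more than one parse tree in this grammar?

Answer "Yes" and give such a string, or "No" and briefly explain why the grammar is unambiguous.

No - the grammar is unambiguous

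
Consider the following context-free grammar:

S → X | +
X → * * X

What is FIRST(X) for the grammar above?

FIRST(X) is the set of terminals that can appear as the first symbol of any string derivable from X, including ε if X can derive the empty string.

We compute FIRST(X) using the standard algorithm.
FIRST(S) = {*, +}
FIRST(X) = {*}
Therefore, FIRST(X) = {*}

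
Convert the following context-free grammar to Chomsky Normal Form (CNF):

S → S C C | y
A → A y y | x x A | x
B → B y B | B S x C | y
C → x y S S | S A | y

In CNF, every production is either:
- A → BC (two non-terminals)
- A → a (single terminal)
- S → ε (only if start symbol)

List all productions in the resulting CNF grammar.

S → y; TY → y; TX → x; A → x; B → y; C → y; S → S X0; X0 → C C; A → A X1; X1 → TY TY; A → TX X2; X2 → TX A; B → B X3; X3 → TY B; B → B X4; X4 → S X5; X5 → TX C; C → TX X6; X6 → TY X7; X7 → S S; C → S A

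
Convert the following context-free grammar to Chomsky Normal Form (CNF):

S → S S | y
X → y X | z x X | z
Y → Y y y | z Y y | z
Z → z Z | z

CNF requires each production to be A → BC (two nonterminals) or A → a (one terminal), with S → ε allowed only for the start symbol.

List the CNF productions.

S → y; TY → y; TZ → z; TX → x; X → z; Y → z; Z → z; S → S S; X → TY X; X → TZ X0; X0 → TX X; Y → Y X1; X1 → TY TY; Y → TZ X2; X2 → Y TY; Z → TZ Z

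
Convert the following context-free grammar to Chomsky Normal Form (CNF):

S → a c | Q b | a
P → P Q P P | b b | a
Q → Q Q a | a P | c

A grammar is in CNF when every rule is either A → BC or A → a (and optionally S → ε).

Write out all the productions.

TA → a; TC → c; TB → b; S → a; P → a; Q → c; S → TA TC; S → Q TB; P → P X0; X0 → Q X1; X1 → P P; P → TB TB; Q → Q X2; X2 → Q TA; Q → TA P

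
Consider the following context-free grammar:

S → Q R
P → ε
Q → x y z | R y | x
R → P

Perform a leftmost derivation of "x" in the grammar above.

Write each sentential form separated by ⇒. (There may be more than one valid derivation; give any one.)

S ⇒ Q R ⇒ x R ⇒ x P ⇒ x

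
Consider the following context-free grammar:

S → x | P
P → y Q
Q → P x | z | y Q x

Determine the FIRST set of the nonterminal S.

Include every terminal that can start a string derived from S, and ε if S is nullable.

We compute FIRST(S) using the standard algorithm.
FIRST(P) = {y}
FIRST(Q) = {y, z}
FIRST(S) = {x, y}
Therefore, FIRST(S) = {x, y}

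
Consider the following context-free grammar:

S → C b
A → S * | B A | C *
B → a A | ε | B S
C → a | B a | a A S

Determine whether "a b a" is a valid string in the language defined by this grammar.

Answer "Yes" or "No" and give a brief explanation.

No - no valid derivation exists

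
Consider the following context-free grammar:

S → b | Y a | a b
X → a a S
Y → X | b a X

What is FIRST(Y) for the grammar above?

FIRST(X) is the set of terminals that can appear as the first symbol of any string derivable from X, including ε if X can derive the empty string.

We compute FIRST(Y) using the standard algorithm.
FIRST(S) = {a, b}
FIRST(X) = {a}
FIRST(Y) = {a, b}
Therefore, FIRST(Y) = {a, b}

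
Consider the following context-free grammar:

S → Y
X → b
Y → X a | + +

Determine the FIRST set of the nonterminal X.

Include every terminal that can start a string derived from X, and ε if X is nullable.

We compute FIRST(X) using the standard algorithm.
FIRST(S) = {+, b}
FIRST(X) = {b}
FIRST(Y) = {+, b}
Therefore, FIRST(X) = {b}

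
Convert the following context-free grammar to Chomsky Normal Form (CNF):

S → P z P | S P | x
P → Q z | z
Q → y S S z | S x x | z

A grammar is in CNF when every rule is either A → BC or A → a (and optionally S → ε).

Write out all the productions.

TZ → z; S → x; P → z; TY → y; TX → x; Q → z; S → P X0; X0 → TZ P; S → S P; P → Q TZ; Q → TY X1; X1 → S X2; X2 → S TZ; Q → S X3; X3 → TX TX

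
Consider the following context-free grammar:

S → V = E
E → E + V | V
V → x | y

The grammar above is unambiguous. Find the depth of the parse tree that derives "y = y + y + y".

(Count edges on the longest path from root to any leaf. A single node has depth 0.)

5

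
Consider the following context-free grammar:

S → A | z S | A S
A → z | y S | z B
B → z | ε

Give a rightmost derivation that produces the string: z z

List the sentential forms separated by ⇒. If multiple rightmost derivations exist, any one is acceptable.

S ⇒ A ⇒ z B ⇒ z z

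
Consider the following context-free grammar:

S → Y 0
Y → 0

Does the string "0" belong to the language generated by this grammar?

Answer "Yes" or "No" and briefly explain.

No - no valid derivation exists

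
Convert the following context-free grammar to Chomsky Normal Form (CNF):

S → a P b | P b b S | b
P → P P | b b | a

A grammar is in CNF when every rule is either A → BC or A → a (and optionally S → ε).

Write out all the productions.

TA → a; TB → b; S → b; P → a; S → TA X0; X0 → P TB; S → P X1; X1 → TB X2; X2 → TB S; P → P P; P → TB TB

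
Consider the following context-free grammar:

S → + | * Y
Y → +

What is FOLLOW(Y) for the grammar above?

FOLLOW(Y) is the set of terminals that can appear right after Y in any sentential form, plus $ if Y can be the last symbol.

We compute FOLLOW(Y) using the standard algorithm.
FOLLOW(S) starts with {$}.
FIRST(S) = {*, +}
FIRST(Y) = {+}
FOLLOW(S) = {$}
FOLLOW(Y) = {$}
Therefore, FOLLOW(Y) = {$}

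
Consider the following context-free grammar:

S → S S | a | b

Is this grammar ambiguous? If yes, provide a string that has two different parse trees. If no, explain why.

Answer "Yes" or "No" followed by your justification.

Yes - the string 'b b a a' has two distinct leftmost derivations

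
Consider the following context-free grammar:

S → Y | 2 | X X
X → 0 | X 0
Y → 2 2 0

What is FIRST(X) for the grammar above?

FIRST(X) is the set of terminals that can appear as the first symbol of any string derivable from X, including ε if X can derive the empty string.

We compute FIRST(X) using the standard algorithm.
FIRST(S) = {0, 2}
FIRST(X) = {0}
FIRST(Y) = {2}
Therefore, FIRST(X) = {0}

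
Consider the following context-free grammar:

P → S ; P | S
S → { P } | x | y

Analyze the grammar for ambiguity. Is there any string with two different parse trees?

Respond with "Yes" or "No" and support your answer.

No - the grammar is unambiguous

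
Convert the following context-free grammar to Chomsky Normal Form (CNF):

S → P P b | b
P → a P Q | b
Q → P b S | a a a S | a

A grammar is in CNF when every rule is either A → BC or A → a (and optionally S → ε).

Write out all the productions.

TB → b; S → b; TA → a; P → b; Q → a; S → P X0; X0 → P TB; P → TA X1; X1 → P Q; Q → P X2; X2 → TB S; Q → TA X3; X3 → TA X4; X4 → TA S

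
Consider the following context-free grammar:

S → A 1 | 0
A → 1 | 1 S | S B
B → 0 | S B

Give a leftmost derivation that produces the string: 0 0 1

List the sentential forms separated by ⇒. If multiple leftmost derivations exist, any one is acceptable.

S ⇒ A 1 ⇒ S B 1 ⇒ 0 B 1 ⇒ 0 0 1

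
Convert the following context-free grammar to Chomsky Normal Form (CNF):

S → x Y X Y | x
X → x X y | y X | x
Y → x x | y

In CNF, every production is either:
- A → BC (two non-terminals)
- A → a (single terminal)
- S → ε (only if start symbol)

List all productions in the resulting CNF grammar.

TX → x; S → x; TY → y; X → x; Y → y; S → TX X0; X0 → Y X1; X1 → X Y; X → TX X2; X2 → X TY; X → TY X; Y → TX TX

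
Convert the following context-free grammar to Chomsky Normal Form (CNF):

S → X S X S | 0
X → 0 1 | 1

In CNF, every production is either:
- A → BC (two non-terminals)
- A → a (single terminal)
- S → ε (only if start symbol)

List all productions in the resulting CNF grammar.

S → 0; T0 → 0; T1 → 1; X → 1; S → X X0; X0 → S X1; X1 → X S; X → T0 T1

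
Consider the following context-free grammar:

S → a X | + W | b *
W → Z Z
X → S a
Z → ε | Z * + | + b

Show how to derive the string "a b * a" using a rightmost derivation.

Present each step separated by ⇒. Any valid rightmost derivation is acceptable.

S ⇒ a X ⇒ a S a ⇒ a b * a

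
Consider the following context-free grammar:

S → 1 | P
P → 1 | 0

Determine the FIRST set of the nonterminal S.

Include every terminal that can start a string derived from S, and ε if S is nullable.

We compute FIRST(S) using the standard algorithm.
FIRST(P) = {0, 1}
FIRST(S) = {0, 1}
Therefore, FIRST(S) = {0, 1}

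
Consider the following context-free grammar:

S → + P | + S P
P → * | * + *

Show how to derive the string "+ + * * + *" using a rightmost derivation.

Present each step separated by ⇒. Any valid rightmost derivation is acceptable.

S ⇒ + S P ⇒ + S * + * ⇒ + + P * + * ⇒ + + * * + *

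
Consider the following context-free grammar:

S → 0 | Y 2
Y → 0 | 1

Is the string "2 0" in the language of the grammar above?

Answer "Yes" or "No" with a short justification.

No - no valid derivation exists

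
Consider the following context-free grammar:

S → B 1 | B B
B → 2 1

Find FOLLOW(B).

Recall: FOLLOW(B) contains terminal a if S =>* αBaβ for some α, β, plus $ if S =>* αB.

We compute FOLLOW(B) using the standard algorithm.
FOLLOW(S) starts with {$}.
FIRST(B) = {2}
FIRST(S) = {2}
FOLLOW(B) = {$, 1, 2}
FOLLOW(S) = {$}
Therefore, FOLLOW(B) = {$, 1, 2}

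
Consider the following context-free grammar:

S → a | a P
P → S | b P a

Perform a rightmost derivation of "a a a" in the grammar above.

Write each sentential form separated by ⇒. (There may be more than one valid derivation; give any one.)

S ⇒ a P ⇒ a S ⇒ a a P ⇒ a a S ⇒ a a a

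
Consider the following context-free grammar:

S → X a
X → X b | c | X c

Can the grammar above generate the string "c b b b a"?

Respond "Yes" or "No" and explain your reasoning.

Yes - a valid derivation exists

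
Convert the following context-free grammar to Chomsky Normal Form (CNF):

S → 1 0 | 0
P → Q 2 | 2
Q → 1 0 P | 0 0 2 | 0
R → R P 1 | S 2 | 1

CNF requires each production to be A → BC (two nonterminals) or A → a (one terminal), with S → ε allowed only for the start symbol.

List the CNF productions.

T1 → 1; T0 → 0; S → 0; T2 → 2; P → 2; Q → 0; R → 1; S → T1 T0; P → Q T2; Q → T1 X0; X0 → T0 P; Q → T0 X1; X1 → T0 T2; R → R X2; X2 → P T1; R → S T2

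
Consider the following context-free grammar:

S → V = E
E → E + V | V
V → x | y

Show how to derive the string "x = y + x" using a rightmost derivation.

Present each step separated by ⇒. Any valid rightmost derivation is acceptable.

S ⇒ V = E ⇒ V = E + V ⇒ V = E + x ⇒ V = V + x ⇒ V = y + x ⇒ x = y + x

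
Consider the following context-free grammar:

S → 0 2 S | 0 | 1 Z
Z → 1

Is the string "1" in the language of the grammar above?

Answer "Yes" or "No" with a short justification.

No - no valid derivation exists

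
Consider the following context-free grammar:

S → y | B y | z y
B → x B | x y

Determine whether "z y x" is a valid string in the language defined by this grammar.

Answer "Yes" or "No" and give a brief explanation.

No - no valid derivation exists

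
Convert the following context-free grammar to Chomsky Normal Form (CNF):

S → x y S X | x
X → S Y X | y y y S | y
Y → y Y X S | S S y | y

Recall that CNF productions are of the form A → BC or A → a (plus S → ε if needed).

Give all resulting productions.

TX → x; TY → y; S → x; X → y; Y → y; S → TX X0; X0 → TY X1; X1 → S X; X → S X2; X2 → Y X; X → TY X3; X3 → TY X4; X4 → TY S; Y → TY X5; X5 → Y X6; X6 → X S; Y → S X7; X7 → S TY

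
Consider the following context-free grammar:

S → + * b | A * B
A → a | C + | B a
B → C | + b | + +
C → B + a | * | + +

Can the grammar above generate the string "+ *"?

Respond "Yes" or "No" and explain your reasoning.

No - no valid derivation exists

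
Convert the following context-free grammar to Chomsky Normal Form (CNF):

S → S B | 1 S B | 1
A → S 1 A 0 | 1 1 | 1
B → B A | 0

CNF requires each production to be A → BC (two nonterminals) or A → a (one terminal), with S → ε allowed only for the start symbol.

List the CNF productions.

T1 → 1; S → 1; T0 → 0; A → 1; B → 0; S → S B; S → T1 X0; X0 → S B; A → S X1; X1 → T1 X2; X2 → A T0; A → T1 T1; B → B A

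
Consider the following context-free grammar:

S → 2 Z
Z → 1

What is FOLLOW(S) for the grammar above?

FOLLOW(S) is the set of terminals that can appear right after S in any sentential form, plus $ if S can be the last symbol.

We compute FOLLOW(S) using the standard algorithm.
FOLLOW(S) starts with {$}.
FIRST(S) = {2}
FIRST(Z) = {1}
FOLLOW(S) = {$}
FOLLOW(Z) = {$}
Therefore, FOLLOW(S) = {$}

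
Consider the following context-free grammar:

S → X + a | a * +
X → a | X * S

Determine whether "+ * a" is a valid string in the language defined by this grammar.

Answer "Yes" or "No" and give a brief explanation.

No - no valid derivation exists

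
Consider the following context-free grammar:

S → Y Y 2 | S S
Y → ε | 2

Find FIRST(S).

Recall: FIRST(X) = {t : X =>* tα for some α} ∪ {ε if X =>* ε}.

We compute FIRST(S) using the standard algorithm.
FIRST(S) = {2}
FIRST(Y) = {2, ε}
Therefore, FIRST(S) = {2}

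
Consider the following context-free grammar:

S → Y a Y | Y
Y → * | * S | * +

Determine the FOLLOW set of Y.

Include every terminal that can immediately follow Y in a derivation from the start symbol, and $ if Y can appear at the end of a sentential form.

We compute FOLLOW(Y) using the standard algorithm.
FOLLOW(S) starts with {$}.
FIRST(S) = {*}
FIRST(Y) = {*}
FOLLOW(S) = {$, a}
FOLLOW(Y) = {$, a}
Therefore, FOLLOW(Y) = {$, a}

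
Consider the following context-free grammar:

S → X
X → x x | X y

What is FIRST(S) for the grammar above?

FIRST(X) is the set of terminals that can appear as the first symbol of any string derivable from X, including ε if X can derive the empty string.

We compute FIRST(S) using the standard algorithm.
FIRST(S) = {x}
FIRST(X) = {x}
Therefore, FIRST(S) = {x}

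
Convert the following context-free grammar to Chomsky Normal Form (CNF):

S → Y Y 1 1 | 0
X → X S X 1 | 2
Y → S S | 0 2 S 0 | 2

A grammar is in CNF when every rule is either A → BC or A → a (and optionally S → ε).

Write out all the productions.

T1 → 1; S → 0; X → 2; T0 → 0; T2 → 2; Y → 2; S → Y X0; X0 → Y X1; X1 → T1 T1; X → X X2; X2 → S X3; X3 → X T1; Y → S S; Y → T0 X4; X4 → T2 X5; X5 → S T0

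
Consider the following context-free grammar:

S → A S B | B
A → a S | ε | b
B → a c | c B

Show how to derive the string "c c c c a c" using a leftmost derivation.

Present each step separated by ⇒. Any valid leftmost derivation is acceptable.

S ⇒ B ⇒ c B ⇒ c c B ⇒ c c c B ⇒ c c c c B ⇒ c c c c a c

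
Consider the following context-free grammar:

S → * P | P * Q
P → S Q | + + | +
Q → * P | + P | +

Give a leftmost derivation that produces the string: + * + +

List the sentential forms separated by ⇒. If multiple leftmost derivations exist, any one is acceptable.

S ⇒ P * Q ⇒ + * Q ⇒ + * + P ⇒ + * + +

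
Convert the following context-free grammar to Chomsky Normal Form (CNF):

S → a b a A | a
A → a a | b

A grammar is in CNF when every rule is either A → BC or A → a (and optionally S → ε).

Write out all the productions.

TA → a; TB → b; S → a; A → b; S → TA X0; X0 → TB X1; X1 → TA A; A → TA TA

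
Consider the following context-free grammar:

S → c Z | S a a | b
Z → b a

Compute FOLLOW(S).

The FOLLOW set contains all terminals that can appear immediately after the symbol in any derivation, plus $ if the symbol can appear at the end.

We compute FOLLOW(S) using the standard algorithm.
FOLLOW(S) starts with {$}.
FIRST(S) = {b, c}
FIRST(Z) = {b}
FOLLOW(S) = {$, a}
FOLLOW(Z) = {$, a}
Therefore, FOLLOW(S) = {$, a}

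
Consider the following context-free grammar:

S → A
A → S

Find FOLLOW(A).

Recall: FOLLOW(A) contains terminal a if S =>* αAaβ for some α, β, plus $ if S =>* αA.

We compute FOLLOW(A) using the standard algorithm.
FOLLOW(S) starts with {$}.
FIRST(A) = {}
FIRST(S) = {}
FOLLOW(A) = {$}
FOLLOW(S) = {$}
Therefore, FOLLOW(A) = {$}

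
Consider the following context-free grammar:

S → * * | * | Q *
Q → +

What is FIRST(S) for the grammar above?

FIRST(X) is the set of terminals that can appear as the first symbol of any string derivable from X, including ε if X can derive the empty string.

We compute FIRST(S) using the standard algorithm.
FIRST(Q) = {+}
FIRST(S) = {*, +}
Therefore, FIRST(S) = {*, +}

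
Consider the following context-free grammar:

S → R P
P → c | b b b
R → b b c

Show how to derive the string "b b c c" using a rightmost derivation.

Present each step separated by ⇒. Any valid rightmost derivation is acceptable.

S ⇒ R P ⇒ R c ⇒ b b c c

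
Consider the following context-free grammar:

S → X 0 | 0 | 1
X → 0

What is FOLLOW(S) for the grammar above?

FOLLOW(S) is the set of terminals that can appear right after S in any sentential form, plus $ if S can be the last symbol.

We compute FOLLOW(S) using the standard algorithm.
FOLLOW(S) starts with {$}.
FIRST(S) = {0, 1}
FIRST(X) = {0}
FOLLOW(S) = {$}
FOLLOW(X) = {0}
Therefore, FOLLOW(S) = {$}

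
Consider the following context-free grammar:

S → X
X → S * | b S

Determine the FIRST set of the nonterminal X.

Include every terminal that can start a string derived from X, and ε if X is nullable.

We compute FIRST(X) using the standard algorithm.
FIRST(S) = {b}
FIRST(X) = {b}
Therefore, FIRST(X) = {b}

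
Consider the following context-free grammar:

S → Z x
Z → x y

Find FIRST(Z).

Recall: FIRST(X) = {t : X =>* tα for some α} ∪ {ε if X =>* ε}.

We compute FIRST(Z) using the standard algorithm.
FIRST(S) = {x}
FIRST(Z) = {x}
Therefore, FIRST(Z) = {x}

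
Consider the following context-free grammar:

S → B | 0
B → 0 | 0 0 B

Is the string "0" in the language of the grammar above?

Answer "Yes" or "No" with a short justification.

Yes - a valid derivation exists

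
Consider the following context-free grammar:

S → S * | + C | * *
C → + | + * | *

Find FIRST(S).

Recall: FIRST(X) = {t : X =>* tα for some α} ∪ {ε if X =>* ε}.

We compute FIRST(S) using the standard algorithm.
FIRST(C) = {*, +}
FIRST(S) = {*, +}
Therefore, FIRST(S) = {*, +}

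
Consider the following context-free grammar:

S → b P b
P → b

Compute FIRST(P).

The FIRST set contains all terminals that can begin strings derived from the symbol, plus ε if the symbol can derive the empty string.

We compute FIRST(P) using the standard algorithm.
FIRST(P) = {b}
FIRST(S) = {b}
Therefore, FIRST(P) = {b}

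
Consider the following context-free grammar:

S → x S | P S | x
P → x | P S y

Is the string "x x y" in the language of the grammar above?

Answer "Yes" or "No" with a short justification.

No - no valid derivation exists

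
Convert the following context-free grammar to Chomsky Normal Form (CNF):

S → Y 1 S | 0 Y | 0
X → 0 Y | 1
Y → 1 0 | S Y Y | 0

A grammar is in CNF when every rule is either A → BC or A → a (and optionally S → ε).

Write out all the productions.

T1 → 1; T0 → 0; S → 0; X → 1; Y → 0; S → Y X0; X0 → T1 S; S → T0 Y; X → T0 Y; Y → T1 T0; Y → S X1; X1 → Y Y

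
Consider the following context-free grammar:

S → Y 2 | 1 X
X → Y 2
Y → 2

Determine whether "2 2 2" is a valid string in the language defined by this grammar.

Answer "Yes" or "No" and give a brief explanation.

No - no valid derivation exists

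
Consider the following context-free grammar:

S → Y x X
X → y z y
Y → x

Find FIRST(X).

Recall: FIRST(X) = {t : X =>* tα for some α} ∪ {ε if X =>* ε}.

We compute FIRST(X) using the standard algorithm.
FIRST(S) = {x}
FIRST(X) = {y}
FIRST(Y) = {x}
Therefore, FIRST(X) = {y}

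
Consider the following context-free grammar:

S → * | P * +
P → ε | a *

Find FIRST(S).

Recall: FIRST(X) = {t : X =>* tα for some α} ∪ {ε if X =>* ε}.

We compute FIRST(S) using the standard algorithm.
FIRST(P) = {a, ε}
FIRST(S) = {*, a}
Therefore, FIRST(S) = {*, a}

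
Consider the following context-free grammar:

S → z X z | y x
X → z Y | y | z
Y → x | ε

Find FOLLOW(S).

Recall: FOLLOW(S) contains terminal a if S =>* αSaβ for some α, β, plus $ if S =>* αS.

We compute FOLLOW(S) using the standard algorithm.
FOLLOW(S) starts with {$}.
FIRST(S) = {y, z}
FIRST(X) = {y, z}
FIRST(Y) = {x, ε}
FOLLOW(S) = {$}
FOLLOW(X) = {z}
FOLLOW(Y) = {z}
Therefore, FOLLOW(S) = {$}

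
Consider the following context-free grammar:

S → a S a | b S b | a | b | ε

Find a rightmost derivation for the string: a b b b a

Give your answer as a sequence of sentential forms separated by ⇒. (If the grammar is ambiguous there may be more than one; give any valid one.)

S ⇒ a S a ⇒ a b S b a ⇒ a b b b a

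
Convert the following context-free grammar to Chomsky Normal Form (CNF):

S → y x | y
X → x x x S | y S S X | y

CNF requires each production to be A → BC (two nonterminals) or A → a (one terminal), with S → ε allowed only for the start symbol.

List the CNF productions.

TY → y; TX → x; S → y; X → y; S → TY TX; X → TX X0; X0 → TX X1; X1 → TX S; X → TY X2; X2 → S X3; X3 → S X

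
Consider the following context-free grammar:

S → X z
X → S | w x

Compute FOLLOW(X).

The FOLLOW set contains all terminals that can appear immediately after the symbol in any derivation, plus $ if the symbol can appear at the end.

We compute FOLLOW(X) using the standard algorithm.
FOLLOW(S) starts with {$}.
FIRST(S) = {w}
FIRST(X) = {w}
FOLLOW(S) = {$, z}
FOLLOW(X) = {z}
Therefore, FOLLOW(X) = {z}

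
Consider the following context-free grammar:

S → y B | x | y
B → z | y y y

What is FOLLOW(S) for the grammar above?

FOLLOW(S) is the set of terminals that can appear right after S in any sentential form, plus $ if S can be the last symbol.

We compute FOLLOW(S) using the standard algorithm.
FOLLOW(S) starts with {$}.
FIRST(B) = {y, z}
FIRST(S) = {x, y}
FOLLOW(B) = {$}
FOLLOW(S) = {$}
Therefore, FOLLOW(S) = {$}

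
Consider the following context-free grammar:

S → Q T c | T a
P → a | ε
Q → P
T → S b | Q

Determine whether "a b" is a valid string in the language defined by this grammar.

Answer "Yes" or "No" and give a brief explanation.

No - no valid derivation exists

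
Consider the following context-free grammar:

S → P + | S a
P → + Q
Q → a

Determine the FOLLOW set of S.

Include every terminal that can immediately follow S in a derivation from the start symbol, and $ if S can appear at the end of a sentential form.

We compute FOLLOW(S) using the standard algorithm.
FOLLOW(S) starts with {$}.
FIRST(P) = {+}
FIRST(Q) = {a}
FIRST(S) = {+}
FOLLOW(P) = {+}
FOLLOW(Q) = {+}
FOLLOW(S) = {$, a}
Therefore, FOLLOW(S) = {$, a}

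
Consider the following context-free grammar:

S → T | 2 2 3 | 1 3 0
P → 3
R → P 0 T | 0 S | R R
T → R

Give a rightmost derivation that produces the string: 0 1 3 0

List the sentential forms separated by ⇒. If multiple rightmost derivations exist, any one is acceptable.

S ⇒ T ⇒ R ⇒ 0 S ⇒ 0 1 3 0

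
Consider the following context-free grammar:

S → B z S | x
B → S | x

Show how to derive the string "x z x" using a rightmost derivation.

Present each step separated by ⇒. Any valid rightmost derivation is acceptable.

S ⇒ B z S ⇒ B z x ⇒ x z x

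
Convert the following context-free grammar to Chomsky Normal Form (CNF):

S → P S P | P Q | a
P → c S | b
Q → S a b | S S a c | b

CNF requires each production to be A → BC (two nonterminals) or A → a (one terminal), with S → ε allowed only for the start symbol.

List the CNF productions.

S → a; TC → c; P → b; TA → a; TB → b; Q → b; S → P X0; X0 → S P; S → P Q; P → TC S; Q → S X1; X1 → TA TB; Q → S X2; X2 → S X3; X3 → TA TC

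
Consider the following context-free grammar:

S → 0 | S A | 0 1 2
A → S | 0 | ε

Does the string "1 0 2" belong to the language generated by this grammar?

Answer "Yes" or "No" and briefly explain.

No - no valid derivation exists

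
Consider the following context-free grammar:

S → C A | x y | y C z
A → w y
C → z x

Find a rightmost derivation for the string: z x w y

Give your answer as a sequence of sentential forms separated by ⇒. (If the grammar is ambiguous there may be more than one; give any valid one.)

S ⇒ C A ⇒ C w y ⇒ z x w y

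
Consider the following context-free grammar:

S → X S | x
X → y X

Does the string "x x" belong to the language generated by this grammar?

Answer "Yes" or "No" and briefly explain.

No - no valid derivation exists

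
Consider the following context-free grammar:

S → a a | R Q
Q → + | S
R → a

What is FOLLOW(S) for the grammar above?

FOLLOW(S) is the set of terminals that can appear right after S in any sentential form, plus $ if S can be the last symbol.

We compute FOLLOW(S) using the standard algorithm.
FOLLOW(S) starts with {$}.
FIRST(Q) = {+, a}
FIRST(R) = {a}
FIRST(S) = {a}
FOLLOW(Q) = {$}
FOLLOW(R) = {+, a}
FOLLOW(S) = {$}
Therefore, FOLLOW(S) = {$}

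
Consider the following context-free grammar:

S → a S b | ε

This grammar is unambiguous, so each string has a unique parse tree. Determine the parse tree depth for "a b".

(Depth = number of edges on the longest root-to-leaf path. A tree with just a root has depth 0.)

2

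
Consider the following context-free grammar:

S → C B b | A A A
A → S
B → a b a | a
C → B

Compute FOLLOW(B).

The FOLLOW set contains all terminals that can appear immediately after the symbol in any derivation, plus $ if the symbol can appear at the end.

We compute FOLLOW(B) using the standard algorithm.
FOLLOW(S) starts with {$}.
FIRST(A) = {a}
FIRST(B) = {a}
FIRST(C) = {a}
FIRST(S) = {a}
FOLLOW(A) = {$, a}
FOLLOW(B) = {a, b}
FOLLOW(C) = {a}
FOLLOW(S) = {$, a}
Therefore, FOLLOW(B) = {a, b}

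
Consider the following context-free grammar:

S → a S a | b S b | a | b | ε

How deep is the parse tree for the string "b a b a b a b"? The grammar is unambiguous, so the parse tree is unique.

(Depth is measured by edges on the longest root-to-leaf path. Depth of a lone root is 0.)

4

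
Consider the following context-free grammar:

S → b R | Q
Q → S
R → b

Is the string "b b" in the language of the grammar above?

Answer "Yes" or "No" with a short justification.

Yes - a valid derivation exists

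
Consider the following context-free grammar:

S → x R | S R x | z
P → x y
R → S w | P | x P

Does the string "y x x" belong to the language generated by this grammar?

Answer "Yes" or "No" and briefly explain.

No - no valid derivation exists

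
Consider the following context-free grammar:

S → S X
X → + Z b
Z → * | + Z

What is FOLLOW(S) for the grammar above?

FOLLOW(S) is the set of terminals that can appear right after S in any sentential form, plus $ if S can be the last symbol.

We compute FOLLOW(S) using the standard algorithm.
FOLLOW(S) starts with {$}.
FIRST(S) = {}
FIRST(X) = {+}
FIRST(Z) = {*, +}
FOLLOW(S) = {$, +}
FOLLOW(X) = {$, +}
FOLLOW(Z) = {b}
Therefore, FOLLOW(S) = {$, +}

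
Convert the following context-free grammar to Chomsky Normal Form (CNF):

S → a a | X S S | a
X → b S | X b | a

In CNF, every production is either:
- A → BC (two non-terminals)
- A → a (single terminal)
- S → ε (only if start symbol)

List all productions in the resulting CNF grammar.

TA → a; S → a; TB → b; X → a; S → TA TA; S → X X0; X0 → S S; X → TB S; X → X TB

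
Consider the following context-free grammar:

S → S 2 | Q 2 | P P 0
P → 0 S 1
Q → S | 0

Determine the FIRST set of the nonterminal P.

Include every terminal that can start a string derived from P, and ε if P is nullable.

We compute FIRST(P) using the standard algorithm.
FIRST(P) = {0}
FIRST(Q) = {0}
FIRST(S) = {0}
Therefore, FIRST(P) = {0}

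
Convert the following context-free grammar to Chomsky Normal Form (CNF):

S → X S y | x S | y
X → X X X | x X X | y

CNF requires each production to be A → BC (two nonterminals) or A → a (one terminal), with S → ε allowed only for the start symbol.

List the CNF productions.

TY → y; TX → x; S → y; X → y; S → X X0; X0 → S TY; S → TX S; X → X X1; X1 → X X; X → TX X2; X2 → X X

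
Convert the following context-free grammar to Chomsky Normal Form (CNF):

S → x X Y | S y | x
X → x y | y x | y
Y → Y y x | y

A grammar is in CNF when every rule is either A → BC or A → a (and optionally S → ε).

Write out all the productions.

TX → x; TY → y; S → x; X → y; Y → y; S → TX X0; X0 → X Y; S → S TY; X → TX TY; X → TY TX; Y → Y X1; X1 → TY TX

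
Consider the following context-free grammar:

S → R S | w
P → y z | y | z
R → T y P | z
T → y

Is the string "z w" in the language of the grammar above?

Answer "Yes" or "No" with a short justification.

Yes - a valid derivation exists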